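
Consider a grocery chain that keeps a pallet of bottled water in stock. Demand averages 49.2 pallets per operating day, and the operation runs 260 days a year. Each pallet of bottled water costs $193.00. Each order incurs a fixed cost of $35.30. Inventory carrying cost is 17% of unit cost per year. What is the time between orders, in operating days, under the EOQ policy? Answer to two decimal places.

Annual demand D = 49.2 × 260 = 12,792.
Holding cost H = 0.17 × $193.00 = $32.8100 per unit per year.
EOQ = √(2DS/H) = √(2 × 12,792 × 35.3 / 32.81) ≈ 165.91.
Cycle time = Q*/D × 260 = 165.91 / 12,792 × 260 ≈ 3.372 days.

T ≈ 3.37 days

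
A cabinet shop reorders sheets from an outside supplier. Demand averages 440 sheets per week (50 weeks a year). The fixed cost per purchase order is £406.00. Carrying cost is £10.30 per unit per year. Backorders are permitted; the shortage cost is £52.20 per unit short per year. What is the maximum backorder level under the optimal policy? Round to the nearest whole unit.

Annual demand D = 440 × 50 = 22,000.
With planned backorders, Q* = √(2DS/H) · √((H+B)/B).
√(2DS/H) = √(2 × 22,000 × 406 / 10.3) = 1316.954.
√((H+B)/B) = √((10.3+52.2)/52.2) = 1.0942.
Q* ≈ 1441.038.
S* = Q* · H/(H+B) = 1441.038 × 10.3/62.5 ≈ 237.483.

S* ≈ 237 sheets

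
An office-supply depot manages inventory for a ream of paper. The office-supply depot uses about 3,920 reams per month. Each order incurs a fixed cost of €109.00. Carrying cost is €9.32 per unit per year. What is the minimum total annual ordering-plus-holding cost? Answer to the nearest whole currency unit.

TC* ≈ €9,776

Annual demand D = 3,920 × 12 = 47,040.
The optimal lot size = √(2DS/H) = √(2 × 47,040 × 109 / 9.32) ≈ 1048.95.
At Q*, ordering cost (D/Q*)S equals holding cost (Q*/2)H, each = √(DSH/2).
Minimum total = √(2DSH) = √(2 × 47,040 × 109 × 9.32) ≈ 9776.195.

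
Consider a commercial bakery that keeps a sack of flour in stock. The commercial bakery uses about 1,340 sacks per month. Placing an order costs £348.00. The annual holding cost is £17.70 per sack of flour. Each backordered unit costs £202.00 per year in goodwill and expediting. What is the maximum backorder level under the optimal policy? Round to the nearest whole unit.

S* ≈ 67 sacks

Annual demand D = 1,340 × 12 = 16,080.
With planned backorders, Q* = √(2DS/H) · √((H+B)/B).
√(2DS/H) = √(2 × 16,080 × 348 / 17.7) = 795.172.
√((H+B)/B) = √((17.7+202)/202) = 1.0429.
Q* ≈ 829.278.
S* = Q* · H/(H+B) = 829.278 × 17.7/219.7 ≈ 66.810.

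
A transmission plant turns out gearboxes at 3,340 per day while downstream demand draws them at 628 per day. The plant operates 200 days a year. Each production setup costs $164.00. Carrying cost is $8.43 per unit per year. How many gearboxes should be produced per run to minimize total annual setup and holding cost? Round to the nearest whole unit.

Annual demand D = 628 × 200 = 125,600.
Production build-up factor (1 − d/p) = 1 − 628/3,340 = 0.8120.
Q* = √(2DS / (H(1 − d/p))) = √(2 × 125,600 × 164 / (8.43 × 0.8120)).
= √(41,196,800 / 6.845) ≈ 2453.276.

Q* ≈ 2,453 gearboxes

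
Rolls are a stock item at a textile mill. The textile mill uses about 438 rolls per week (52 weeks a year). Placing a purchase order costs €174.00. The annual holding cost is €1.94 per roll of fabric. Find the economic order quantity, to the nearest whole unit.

Annual demand D = 438 × 52 = 22,776.
EOQ = √(2DS / H) = √(2 × 22,776 × 174 / 1.94).
= √(7,926,048 / 1.94) = √4,085,591.7526 ≈ 2021.285.

Q* ≈ 2,021 rolls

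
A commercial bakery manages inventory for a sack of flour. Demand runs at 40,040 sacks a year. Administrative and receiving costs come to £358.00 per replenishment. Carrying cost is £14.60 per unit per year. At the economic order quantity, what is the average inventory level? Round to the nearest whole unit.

Average inventory ≈ 701 sacks

The optimal lot size = √(2DS/H) = √(2 × 40,040 × 358 / 14.6) ≈ 1401.29.
Average inventory = Q*/2 ≈ 1401.29 / 2 = 700.644.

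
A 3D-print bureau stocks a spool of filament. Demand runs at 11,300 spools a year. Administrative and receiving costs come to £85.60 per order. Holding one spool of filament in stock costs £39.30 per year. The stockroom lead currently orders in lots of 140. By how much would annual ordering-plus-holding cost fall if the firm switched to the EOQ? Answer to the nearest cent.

Extra cost ≈ £940.73 per year

EOQ = √(2DS/H) = √(2 × 11,300 × 85.6 / 39.3) ≈ 221.87.
Cost at Q* = (D/Q*)S + (Q*/2)H = √(2DSH) ≈ £8,719.42.
Cost at Q = 140: (11,300/140)×85.6 + (140/2)×39.3 = £6,909.14 + £2,751.00 = £9,660.14.
Excess = £9,660.14 − £8,719.42 = £940.73.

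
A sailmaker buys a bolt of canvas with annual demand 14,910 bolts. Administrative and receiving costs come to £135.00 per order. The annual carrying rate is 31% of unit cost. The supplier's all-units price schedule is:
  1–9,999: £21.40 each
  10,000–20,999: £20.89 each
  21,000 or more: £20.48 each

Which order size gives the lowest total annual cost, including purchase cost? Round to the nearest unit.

Q* ≈ 779 bolts

Holding cost per unit per year at price C is H = 0.31·C.
Candidates are each tier's EOQ (if it falls in that tier) and each price-break quantity.
EOQ at £21.40 = 779.0 (feasible in tier 1): TC = 14,910×£21.40 + (14,910/779.0)×135 + (779.0/2)×0.31×£21.40 = £324,241.83.
EOQ at £20.89 = 788.4 < 10000, so use break Q=10000: TC = 14,910×£20.89 + (14,910/10000.0)×135 + (10000.0/2)×0.31×£20.89 = £344,050.68.
EOQ at £20.48 = 796.3 < 21000, so use break Q=21000: TC = 14,910×£20.48 + (14,910/21000.0)×135 + (21000.0/2)×0.31×£20.48 = £372,115.05.
Lowest total cost is £324,241.83 at Q = 779.0.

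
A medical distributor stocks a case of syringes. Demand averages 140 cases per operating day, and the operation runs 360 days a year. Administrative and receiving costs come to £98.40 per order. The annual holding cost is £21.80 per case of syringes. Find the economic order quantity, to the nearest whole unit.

Annual demand D = 140 × 360 = 50,400.
EOQ = √(2DS / H) = √(2 × 50,400 × 98.4 / 21.8).
= √(9,918,720 / 21.8) = √454,987.156 ≈ 674.527.

Q* ≈ 675 cases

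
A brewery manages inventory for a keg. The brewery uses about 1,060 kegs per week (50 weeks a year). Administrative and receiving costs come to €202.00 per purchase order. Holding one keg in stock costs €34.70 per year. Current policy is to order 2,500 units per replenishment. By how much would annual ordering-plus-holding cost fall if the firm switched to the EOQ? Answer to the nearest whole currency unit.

Annual demand D = 1,060 × 50 = 53,000.
EOQ = √(2DS/H) = √(2 × 53,000 × 202 / 34.7) ≈ 785.53.
Cost at Q* = (D/Q*)S + (Q*/2)H = √(2DSH) ≈ €27,257.96.
Cost at Q = 2,500: (53,000/2,500)×202 + (2,500/2)×34.7 = €4,282.40 + €43,375.00 = €47,657.40.
Excess = €47,657.40 − €27,257.96 = €20,399.44.

Extra cost ≈ €20,399 per year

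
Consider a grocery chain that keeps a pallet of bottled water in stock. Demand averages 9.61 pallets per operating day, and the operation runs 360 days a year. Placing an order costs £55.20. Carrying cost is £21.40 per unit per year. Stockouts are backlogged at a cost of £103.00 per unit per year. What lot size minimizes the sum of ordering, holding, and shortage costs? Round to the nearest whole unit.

Q* ≈ 147 pallets

Annual demand D = 9.61 × 360 = 3,459.6.
With planned backorders, Q* = √(2DS/H) · √((H+B)/B).
√(2DS/H) = √(2 × 3,459.6 × 55.2 / 21.4) = 133.595.
√((H+B)/B) = √((21.4+103)/103) = 1.0990.
Q* ≈ 146.819.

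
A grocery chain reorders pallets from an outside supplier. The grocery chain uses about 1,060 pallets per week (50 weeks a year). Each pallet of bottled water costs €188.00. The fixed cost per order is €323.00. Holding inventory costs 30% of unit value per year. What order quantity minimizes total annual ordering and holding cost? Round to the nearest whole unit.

Annual demand D = 1,060 × 50 = 53,000.
Holding cost H = 0.30 × €188.00 = €56.4000 per unit per year.
EOQ = √(2DS / H) = √(2 × 53,000 × 323 / 56.4).
= √(34,238,000 / 56.4) = √607,056.7376 ≈ 779.138.

Q* ≈ 779 pallets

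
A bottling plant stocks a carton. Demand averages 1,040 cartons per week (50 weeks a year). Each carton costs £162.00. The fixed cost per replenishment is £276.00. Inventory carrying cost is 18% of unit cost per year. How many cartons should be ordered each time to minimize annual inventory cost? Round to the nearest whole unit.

Q* ≈ 992 cartons

Annual demand D = 1,040 × 50 = 52,000.
Holding cost H = 0.18 × £162.00 = £29.1600 per unit per year.
EOQ = √(2DS / H) = √(2 × 52,000 × 276 / 29.16).
= √(28,704,000 / 29.16) = √984,362.1399 ≈ 992.150.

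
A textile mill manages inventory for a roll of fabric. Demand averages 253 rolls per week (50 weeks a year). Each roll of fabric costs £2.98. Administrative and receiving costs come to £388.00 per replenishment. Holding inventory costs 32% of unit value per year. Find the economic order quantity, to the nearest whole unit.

Q* ≈ 3,208 rolls

Annual demand D = 253 × 50 = 12,650.
Holding cost H = 0.32 × £2.98 = £0.9536 per unit per year.
EOQ = √(2DS / H) = √(2 × 12,650 × 388 / 0.9536).
= √(9,816,400 / 0.9536) = √10,294,043.6242 ≈ 3208.433.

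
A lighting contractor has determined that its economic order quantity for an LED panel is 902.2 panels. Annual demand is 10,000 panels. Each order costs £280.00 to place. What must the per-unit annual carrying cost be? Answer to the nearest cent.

H ≈ £6.88

The basic EOQ model gives Q* = √(2DS/H); rearrange for the unknown.
From Q* = √(2DS/H): H = 2DS / Q*² = 2 × 10,000 × 280 / 902.2² = 6.8799.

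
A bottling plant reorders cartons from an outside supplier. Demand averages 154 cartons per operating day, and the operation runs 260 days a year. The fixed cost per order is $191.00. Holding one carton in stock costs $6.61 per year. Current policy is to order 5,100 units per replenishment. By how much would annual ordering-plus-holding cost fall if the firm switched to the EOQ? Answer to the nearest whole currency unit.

Extra cost ≈ $8,300 per year

Annual demand D = 154 × 260 = 40,040.
EOQ = √(2DS/H) = √(2 × 40,040 × 191 / 6.61) ≈ 1521.17.
Cost at Q* = (D/Q*)S + (Q*/2)H = √(2DSH) ≈ $10,054.94.
Cost at Q = 5,100: (40,040/5,100)×191 + (5,100/2)×6.61 = $1,499.54 + $16,855.50 = $18,355.04.
Excess = $18,355.04 − $10,054.94 = $8,300.10.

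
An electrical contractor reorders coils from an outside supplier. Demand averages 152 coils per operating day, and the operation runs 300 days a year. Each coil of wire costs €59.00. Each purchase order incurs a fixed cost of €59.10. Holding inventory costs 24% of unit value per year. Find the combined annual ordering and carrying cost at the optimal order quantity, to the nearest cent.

Annual demand D = 152 × 300 = 45,600.
Holding cost H = 0.24 × €59.00 = €14.1600 per unit per year.
EOQ = √(2DS/H) = √(2 × 45,600 × 59.1 / 14.16) ≈ 616.96.
At the optimum the two cost components are equal, so total cost = 2·(Q*/2)H = Q*·H.
Minimum total = √(2DSH) = √(2 × 45,600 × 59.1 × 14.16) ≈ 8736.204.

TC* ≈ €8,736.20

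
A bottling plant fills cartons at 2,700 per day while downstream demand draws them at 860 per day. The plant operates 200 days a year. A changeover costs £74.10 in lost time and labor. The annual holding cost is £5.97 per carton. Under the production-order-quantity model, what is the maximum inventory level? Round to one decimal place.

I_max ≈ 1,705.8 cartons

Annual demand D = 860 × 200 = 172,000.
Production build-up factor (1 − d/p) = 1 − 860/2,700 = 0.6815.
Q* = √(2DS / (H(1 − d/p))) = √(2 × 172,000 × 74.1 / (5.97 × 0.6815)).
= √(25,490,400 / 4.0684) ≈ 2503.077.
Maximum inventory = Q*(1 − d/p) = 2503.077 × 0.6815 ≈ 1705.800.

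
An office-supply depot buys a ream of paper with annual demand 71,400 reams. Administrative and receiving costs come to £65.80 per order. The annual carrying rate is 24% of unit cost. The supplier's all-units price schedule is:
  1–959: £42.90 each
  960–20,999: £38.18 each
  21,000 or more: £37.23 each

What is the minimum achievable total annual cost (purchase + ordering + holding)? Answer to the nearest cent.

TC* ≈ £2,735,330.99

Holding cost per unit per year at price C is H = 0.24·C.
Candidates are each tier's EOQ (if it falls in that tier) and each price-break quantity.
EOQ at £42.90 = 955.3 (feasible in tier 1): TC = 71,400×£42.90 + (71,400/955.3)×65.8 + (955.3/2)×0.24×£42.90 = £3,072,895.84.
EOQ at £38.18 = 1012.6 (feasible in tier 2): TC = 71,400×£38.18 + (71,400/1012.6)×65.8 + (1012.6/2)×0.24×£38.18 = £2,735,330.99.
EOQ at £37.23 = 1025.5 < 21000, so use break Q=21000: TC = 71,400×£37.23 + (71,400/21000.0)×65.8 + (21000.0/2)×0.24×£37.23 = £2,752,265.32.
Lowest total cost among the candidates is at Q = 1012.6.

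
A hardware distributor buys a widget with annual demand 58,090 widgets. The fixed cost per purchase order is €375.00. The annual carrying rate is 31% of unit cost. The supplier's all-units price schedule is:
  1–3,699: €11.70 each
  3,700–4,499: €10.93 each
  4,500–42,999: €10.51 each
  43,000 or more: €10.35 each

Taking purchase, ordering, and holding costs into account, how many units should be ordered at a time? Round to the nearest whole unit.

Holding cost per unit per year at price C is H = 0.31·C.
Candidates are each tier's EOQ (if it falls in that tier) and each price-break quantity.
EOQ at €11.70 = 3465.8 (feasible in tier 1): TC = 58,090×€11.70 + (58,090/3465.8)×375 + (3465.8/2)×0.31×€11.70 = €692,223.57.
EOQ at €10.93 = 3585.8 < 3700, so use break Q=3700: TC = 58,090×€10.93 + (58,090/3700.0)×375 + (3700.0/2)×0.31×€10.93 = €647,079.55.
EOQ at €10.51 = 3656.8 < 4500, so use break Q=4500: TC = 58,090×€10.51 + (58,090/4500.0)×375 + (4500.0/2)×0.31×€10.51 = €622,697.46.
EOQ at €10.35 = 3684.9 < 43000, so use break Q=43000: TC = 58,090×€10.35 + (58,090/43000.0)×375 + (43000.0/2)×0.31×€10.35 = €670,720.85.
Lowest total cost is €622,697.46 at Q = 4500.0.

Q* ≈ 4,500 widgets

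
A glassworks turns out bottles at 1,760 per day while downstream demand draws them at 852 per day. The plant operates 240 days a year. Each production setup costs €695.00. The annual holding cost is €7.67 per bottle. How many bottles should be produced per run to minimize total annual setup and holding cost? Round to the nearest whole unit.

Q* ≈ 8,475 bottles

Annual demand D = 852 × 240 = 204,480.
Production build-up factor (1 − d/p) = 1 − 852/1,760 = 0.5159.
Q* = √(2DS / (H(1 − d/p))) = √(2 × 204,480 × 695 / (7.67 × 0.5159)).
= √(284,227,200 / 3.957) ≈ 8475.172.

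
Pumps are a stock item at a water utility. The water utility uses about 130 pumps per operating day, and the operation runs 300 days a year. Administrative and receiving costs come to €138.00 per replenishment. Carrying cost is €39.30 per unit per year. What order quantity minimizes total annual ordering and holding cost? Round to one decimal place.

Q* ≈ 523.3 pumps

Annual demand D = 130 × 300 = 39,000.
EOQ = √(2DS / H) = √(2 × 39,000 × 138 / 39.3).
= √(10,764,000 / 39.3) = √273,893.1298 ≈ 523.348.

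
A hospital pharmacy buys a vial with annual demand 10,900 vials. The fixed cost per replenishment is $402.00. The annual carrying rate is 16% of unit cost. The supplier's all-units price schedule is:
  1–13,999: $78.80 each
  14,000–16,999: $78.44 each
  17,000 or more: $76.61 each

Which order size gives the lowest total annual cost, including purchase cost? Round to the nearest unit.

Holding cost per unit per year at price C is H = 0.16·C.
Evaluate total cost at each tier's feasible EOQ or, if the EOQ is below the tier, at the tier's minimum quantity.
EOQ at $78.80 = 833.7 (feasible in tier 1): TC = 10,900×$78.80 + (10,900/833.7)×402 + (833.7/2)×0.16×$78.80 = $869,431.49.
EOQ at $78.44 = 835.6 < 14000, so use break Q=14000: TC = 10,900×$78.44 + (10,900/14000.0)×402 + (14000.0/2)×0.16×$78.44 = $943,161.79.
EOQ at $76.61 = 845.5 < 17000, so use break Q=17000: TC = 10,900×$76.61 + (10,900/17000.0)×402 + (17000.0/2)×0.16×$76.61 = $939,496.35.
Lowest total cost is $869,431.49 at Q = 833.7.

Q* ≈ 834 vials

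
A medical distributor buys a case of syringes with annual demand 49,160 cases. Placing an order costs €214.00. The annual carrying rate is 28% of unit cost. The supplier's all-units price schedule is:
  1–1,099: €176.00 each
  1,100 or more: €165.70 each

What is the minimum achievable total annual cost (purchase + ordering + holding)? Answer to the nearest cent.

Holding cost per unit per year at price C is H = 0.28·C.
Evaluate total cost at each tier's feasible EOQ or, if the EOQ is below the tier, at the tier's minimum quantity.
EOQ at €176.00 = 653.4 (feasible in tier 1): TC = 49,160×€176.00 + (49,160/653.4)×214 + (653.4/2)×0.28×€176.00 = €8,684,360.54.
EOQ at €165.70 = 673.4 < 1100, so use break Q=1100: TC = 49,160×€165.70 + (49,160/1100.0)×214 + (1100.0/2)×0.28×€165.70 = €8,180,893.65.
Lowest total cost among the candidates is at Q = 1100.0.

TC* ≈ €8,180,893.65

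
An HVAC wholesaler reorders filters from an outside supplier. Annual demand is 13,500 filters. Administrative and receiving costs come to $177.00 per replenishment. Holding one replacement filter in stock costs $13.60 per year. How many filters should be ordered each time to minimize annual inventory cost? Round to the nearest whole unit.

Q* ≈ 593 filters

EOQ = √(2DS / H) = √(2 × 13,500 × 177 / 13.6).
= √(4,779,000 / 13.6) = √351,397.0588 ≈ 592.788.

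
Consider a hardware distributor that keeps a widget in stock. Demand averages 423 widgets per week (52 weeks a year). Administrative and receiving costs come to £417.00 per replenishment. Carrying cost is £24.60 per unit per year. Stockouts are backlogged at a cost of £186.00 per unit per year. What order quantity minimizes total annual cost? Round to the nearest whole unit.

Annual demand D = 423 × 52 = 21,996.
With planned backorders, Q* = √(2DS/H) · √((H+B)/B).
√(2DS/H) = √(2 × 21,996 × 417 / 24.6) = 863.550.
√((H+B)/B) = √((24.6+186)/186) = 1.0641.
Q* ≈ 918.883.

Q* ≈ 919 widgets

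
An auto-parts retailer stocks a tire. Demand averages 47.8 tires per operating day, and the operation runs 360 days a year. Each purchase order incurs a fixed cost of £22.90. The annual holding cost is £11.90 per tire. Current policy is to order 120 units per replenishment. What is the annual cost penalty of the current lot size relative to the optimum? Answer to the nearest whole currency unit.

Annual demand D = 47.8 × 360 = 17,208.
EOQ = √(2DS/H) = √(2 × 17,208 × 22.9 / 11.9) ≈ 257.35.
Cost at Q* = (D/Q*)S + (Q*/2)H = √(2DSH) ≈ £3,062.47.
Cost at Q = 120: (17,208/120)×22.9 + (120/2)×11.9 = £3,283.86 + £714.00 = £3,997.86.
Excess = £3,997.86 − £3,062.47 = £935.39.

Extra cost ≈ £935 per year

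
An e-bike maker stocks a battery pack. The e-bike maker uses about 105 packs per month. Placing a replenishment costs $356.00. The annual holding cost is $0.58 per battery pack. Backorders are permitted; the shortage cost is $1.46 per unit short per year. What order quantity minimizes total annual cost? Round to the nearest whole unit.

Annual demand D = 105 × 12 = 1,260.
With planned backorders, Q* = √(2DS/H) · √((H+B)/B).
√(2DS/H) = √(2 × 1,260 × 356 / 0.58) = 1243.688.
√((H+B)/B) = √((0.58+1.46)/1.46) = 1.1821.
Q* ≈ 1470.110.

Q* ≈ 1,470 packs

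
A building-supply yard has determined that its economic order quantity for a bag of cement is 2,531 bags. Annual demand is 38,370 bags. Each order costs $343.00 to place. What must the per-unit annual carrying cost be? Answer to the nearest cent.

Invert the EOQ relation Q*² = 2DS/H.
From Q* = √(2DS/H): H = 2DS / Q*² = 2 × 38,370 × 343 / 2,531² = 4.1090.

H ≈ $4.11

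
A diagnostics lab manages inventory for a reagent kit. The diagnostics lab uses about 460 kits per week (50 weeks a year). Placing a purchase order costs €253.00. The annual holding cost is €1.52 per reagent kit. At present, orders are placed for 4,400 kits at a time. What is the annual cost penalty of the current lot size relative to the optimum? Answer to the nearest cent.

Annual demand D = 460 × 50 = 23,000.
EOQ = √(2DS/H) = √(2 × 23,000 × 253 / 1.52) ≈ 2767.05.
Cost at Q* = (D/Q*)S + (Q*/2)H = √(2DSH) ≈ €4,205.92.
Cost at Q = 4,400: (23,000/4,400)×253 + (4,400/2)×1.52 = €1,322.50 + €3,344.00 = €4,666.50.
Excess = €4,666.50 − €4,205.92 = €460.58.

Extra cost ≈ €460.58 per year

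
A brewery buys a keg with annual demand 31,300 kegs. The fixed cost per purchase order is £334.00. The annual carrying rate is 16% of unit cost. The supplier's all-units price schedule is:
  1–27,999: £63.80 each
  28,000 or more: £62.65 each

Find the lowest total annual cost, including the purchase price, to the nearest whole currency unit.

Holding cost per unit per year at price C is H = 0.16·C.
For each price level, check whether its EOQ is feasible; otherwise the best quantity at that price is the breakpoint.
EOQ at £63.80 = 1431.2 (feasible in tier 1): TC = 31,300×£63.80 + (31,300/1431.2)×334 + (1431.2/2)×0.16×£63.80 = £2,011,549.34.
EOQ at £62.65 = 1444.2 < 28000, so use break Q=28000: TC = 31,300×£62.65 + (31,300/28000.0)×334 + (28000.0/2)×0.16×£62.65 = £2,101,654.36.
Lowest total cost among the candidates is at Q = 1431.2.

TC* ≈ £2,011,549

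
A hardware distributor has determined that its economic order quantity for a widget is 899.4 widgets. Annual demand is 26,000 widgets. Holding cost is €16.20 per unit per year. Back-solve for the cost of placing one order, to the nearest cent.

S ≈ €252.01

Invert the EOQ relation Q*² = 2DS/H.
From Q* = √(2DS/H): S = Q*²H / (2D) = 899.4² × 16.2 / (2 × 26,000) = 252.0098.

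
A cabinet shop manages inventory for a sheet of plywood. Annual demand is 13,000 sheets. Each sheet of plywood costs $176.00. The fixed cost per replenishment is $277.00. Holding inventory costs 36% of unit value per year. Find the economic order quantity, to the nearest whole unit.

Holding cost H = 0.36 × $176.00 = $63.3600 per unit per year.
EOQ = √(2DS / H) = √(2 × 13,000 × 277 / 63.36).
= √(7,202,000 / 63.36) = √113,667.9293 ≈ 337.147.

Q* ≈ 337 sheets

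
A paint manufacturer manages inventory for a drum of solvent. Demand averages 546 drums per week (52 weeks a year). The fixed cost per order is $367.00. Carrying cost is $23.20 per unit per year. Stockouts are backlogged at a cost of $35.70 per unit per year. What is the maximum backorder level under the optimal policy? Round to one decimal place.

Annual demand D = 546 × 52 = 28,392.
With planned backorders, Q* = √(2DS/H) · √((H+B)/B).
√(2DS/H) = √(2 × 28,392 × 367 / 23.2) = 947.768.
√((H+B)/B) = √((23.2+35.7)/35.7) = 1.2845.
Q* ≈ 1217.378.
S* = Q* · H/(H+B) = 1217.378 × 23.2/58.9 ≈ 479.511.

S* ≈ 479.5 drums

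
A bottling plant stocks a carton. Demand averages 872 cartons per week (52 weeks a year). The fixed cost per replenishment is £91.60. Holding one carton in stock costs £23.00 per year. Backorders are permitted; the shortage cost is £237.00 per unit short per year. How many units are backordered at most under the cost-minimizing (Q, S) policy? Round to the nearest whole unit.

Annual demand D = 872 × 52 = 45,344.
With planned backorders, Q* = √(2DS/H) · √((H+B)/B).
√(2DS/H) = √(2 × 45,344 × 91.6 / 23) = 600.978.
√((H+B)/B) = √((23+237)/237) = 1.0474.
Q* ≈ 629.464.
S* = Q* · H/(H+B) = 629.464 × 23/260 ≈ 55.683.

S* ≈ 56 cartons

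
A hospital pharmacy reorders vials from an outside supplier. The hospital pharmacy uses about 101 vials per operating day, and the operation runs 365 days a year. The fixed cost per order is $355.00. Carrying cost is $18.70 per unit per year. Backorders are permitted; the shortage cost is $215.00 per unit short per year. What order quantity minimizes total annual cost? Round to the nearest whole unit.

Annual demand D = 101 × 365 = 36,865.
With planned backorders, Q* = √(2DS/H) · √((H+B)/B).
√(2DS/H) = √(2 × 36,865 × 355 / 18.7) = 1183.084.
√((H+B)/B) = √((18.7+215)/215) = 1.0426.
Q* ≈ 1233.462.

Q* ≈ 1,233 vials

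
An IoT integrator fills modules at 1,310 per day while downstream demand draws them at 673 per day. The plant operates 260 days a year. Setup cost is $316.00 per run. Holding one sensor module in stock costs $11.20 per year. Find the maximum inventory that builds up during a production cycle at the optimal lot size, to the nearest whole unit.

Annual demand D = 673 × 260 = 174,980.
Production build-up factor (1 − d/p) = 1 − 673/1,310 = 0.4863.
Q* = √(2DS / (H(1 − d/p))) = √(2 × 174,980 × 316 / (11.2 × 0.4863)).
= √(110,587,360 / 5.4461) ≈ 4506.192.
Maximum inventory = Q*(1 − d/p) = 4506.192 × 0.4863 ≈ 2191.179.

I_max ≈ 2,191 modules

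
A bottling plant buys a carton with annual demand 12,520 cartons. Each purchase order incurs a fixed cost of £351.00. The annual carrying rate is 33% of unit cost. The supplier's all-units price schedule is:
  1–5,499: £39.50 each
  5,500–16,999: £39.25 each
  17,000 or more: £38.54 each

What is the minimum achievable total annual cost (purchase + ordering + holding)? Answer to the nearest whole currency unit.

TC* ≈ £505,244

Holding cost per unit per year at price C is H = 0.33·C.
For each price level, check whether its EOQ is feasible; otherwise the best quantity at that price is the breakpoint.
EOQ at £39.50 = 821.1 (feasible in tier 1): TC = 12,520×£39.50 + (12,520/821.1)×351 + (821.1/2)×0.33×£39.50 = £505,243.51.
EOQ at £39.25 = 823.7 < 5500, so use break Q=5500: TC = 12,520×£39.25 + (12,520/5500.0)×351 + (5500.0/2)×0.33×£39.25 = £527,828.38.
EOQ at £38.54 = 831.3 < 17000, so use break Q=17000: TC = 12,520×£38.54 + (12,520/17000.0)×351 + (17000.0/2)×0.33×£38.54 = £590,884.00.
Lowest total cost among the candidates is at Q = 821.1.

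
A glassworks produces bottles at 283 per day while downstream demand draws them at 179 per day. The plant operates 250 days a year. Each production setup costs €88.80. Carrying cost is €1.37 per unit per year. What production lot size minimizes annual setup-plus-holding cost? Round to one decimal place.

Q* ≈ 3,973.1 bottles

Annual demand D = 179 × 250 = 44,750.
Production build-up factor (1 − d/p) = 1 − 179/283 = 0.3675.
Q* = √(2DS / (H(1 − d/p))) = √(2 × 44,750 × 88.8 / (1.37 × 0.3675)).
= √(7,947,600 / 0.5035) ≈ 3973.144.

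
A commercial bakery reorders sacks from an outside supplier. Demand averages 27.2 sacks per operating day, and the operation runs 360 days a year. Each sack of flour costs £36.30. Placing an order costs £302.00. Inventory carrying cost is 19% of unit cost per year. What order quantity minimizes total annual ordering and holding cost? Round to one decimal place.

Annual demand D = 27.2 × 360 = 9,792.
Holding cost H = 0.19 × £36.30 = £6.8970 per unit per year.
EOQ = √(2DS / H) = √(2 × 9,792 × 302 / 6.897).
= √(5,914,368 / 6.897) = √857,527.6207 ≈ 926.028.

Q* ≈ 926.0 sacks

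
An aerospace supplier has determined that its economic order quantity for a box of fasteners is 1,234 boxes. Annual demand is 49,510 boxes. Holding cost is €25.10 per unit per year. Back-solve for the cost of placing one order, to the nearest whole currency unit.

S ≈ €386

The basic EOQ model gives Q* = √(2DS/H); rearrange for the unknown.
From Q* = √(2DS/H): S = Q*²H / (2D) = 1,234² × 25.1 / (2 × 49,510) = 385.9945.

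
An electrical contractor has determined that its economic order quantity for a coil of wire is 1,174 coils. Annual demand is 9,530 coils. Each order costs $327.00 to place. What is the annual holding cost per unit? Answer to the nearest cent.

H ≈ $4.52

The basic EOQ model gives Q* = √(2DS/H); rearrange for the unknown.
From Q* = √(2DS/H): H = 2DS / Q*² = 2 × 9,530 × 327 / 1,174² = 4.5220.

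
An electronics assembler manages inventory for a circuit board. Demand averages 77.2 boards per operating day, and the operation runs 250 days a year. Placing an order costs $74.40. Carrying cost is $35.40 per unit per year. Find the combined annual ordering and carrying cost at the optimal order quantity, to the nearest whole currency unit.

Annual demand D = 77.2 × 250 = 19,300.
Q* = √(2DS/H) = √(2 × 19,300 × 74.4 / 35.4) ≈ 284.83.
At the optimum the two cost components are equal, so total cost = 2·(Q*/2)H = Q*·H.
Minimum total = √(2DSH) = √(2 × 19,300 × 74.4 × 35.4) ≈ 10082.814.

TC* ≈ $10,083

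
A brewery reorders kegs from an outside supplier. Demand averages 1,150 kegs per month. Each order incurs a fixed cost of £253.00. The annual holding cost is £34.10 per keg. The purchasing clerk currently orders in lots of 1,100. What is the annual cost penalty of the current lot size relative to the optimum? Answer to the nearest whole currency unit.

Extra cost ≈ £6,498 per year

Annual demand D = 1,150 × 12 = 13,800.
EOQ = √(2DS/H) = √(2 × 13,800 × 253 / 34.1) ≈ 452.52.
Cost at Q* = (D/Q*)S + (Q*/2)H = √(2DSH) ≈ £15,430.93.
Cost at Q = 1,100: (13,800/1,100)×253 + (1,100/2)×34.1 = £3,174.00 + £18,755.00 = £21,929.00.
Excess = £21,929.00 − £15,430.93 = £6,498.07.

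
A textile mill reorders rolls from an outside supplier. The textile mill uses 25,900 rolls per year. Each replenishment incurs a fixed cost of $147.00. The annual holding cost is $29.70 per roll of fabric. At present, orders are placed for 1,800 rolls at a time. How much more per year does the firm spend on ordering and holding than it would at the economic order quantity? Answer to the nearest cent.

EOQ = √(2DS/H) = √(2 × 25,900 × 147 / 29.7) ≈ 506.34.
Cost at Q* = (D/Q*)S + (Q*/2)H = √(2DSH) ≈ $15,038.40.
Cost at Q = 1,800: (25,900/1,800)×147 + (1,800/2)×29.7 = $2,115.17 + $26,730.00 = $28,845.17.
Excess = $28,845.17 − $15,038.40 = $13,806.76.

Extra cost ≈ $13,806.76 per year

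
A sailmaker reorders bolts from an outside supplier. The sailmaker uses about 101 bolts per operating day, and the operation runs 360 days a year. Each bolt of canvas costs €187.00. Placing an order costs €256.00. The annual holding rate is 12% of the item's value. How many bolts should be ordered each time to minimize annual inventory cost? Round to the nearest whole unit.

Annual demand D = 101 × 360 = 36,360.
Holding cost H = 0.12 × €187.00 = €22.4400 per unit per year.
EOQ = √(2DS / H) = √(2 × 36,360 × 256 / 22.44).
= √(18,616,320 / 22.44) = √829,604.2781 ≈ 910.826.

Q* ≈ 911 bolts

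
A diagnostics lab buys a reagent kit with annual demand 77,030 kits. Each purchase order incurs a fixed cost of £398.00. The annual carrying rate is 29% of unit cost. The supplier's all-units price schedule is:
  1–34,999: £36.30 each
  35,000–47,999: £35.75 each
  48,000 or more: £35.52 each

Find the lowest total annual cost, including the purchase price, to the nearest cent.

Holding cost per unit per year at price C is H = 0.29·C.
For each price level, check whether its EOQ is feasible; otherwise the best quantity at that price is the breakpoint.
EOQ at £36.30 = 2413.4 (feasible in tier 1): TC = 77,030×£36.30 + (77,030/2413.4)×398 + (2413.4/2)×0.29×£36.30 = £2,821,595.15.
EOQ at £35.75 = 2431.9 < 35000, so use break Q=35000: TC = 77,030×£35.75 + (77,030/35000.0)×398 + (35000.0/2)×0.29×£35.75 = £2,936,129.69.
EOQ at £35.52 = 2439.8 < 48000, so use break Q=48000: TC = 77,030×£35.52 + (77,030/48000.0)×398 + (48000.0/2)×0.29×£35.52 = £2,983,963.51.
Lowest total cost among the candidates is at Q = 2413.4.

TC* ≈ £2,821,595.15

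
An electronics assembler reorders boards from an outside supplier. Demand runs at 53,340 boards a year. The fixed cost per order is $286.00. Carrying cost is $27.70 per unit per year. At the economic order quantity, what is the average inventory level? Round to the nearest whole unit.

The optimal lot size = √(2DS/H) = √(2 × 53,340 × 286 / 27.7) ≈ 1049.51.
Average inventory = Q*/2 ≈ 1049.51 / 2 = 524.753.

Average inventory ≈ 525 boards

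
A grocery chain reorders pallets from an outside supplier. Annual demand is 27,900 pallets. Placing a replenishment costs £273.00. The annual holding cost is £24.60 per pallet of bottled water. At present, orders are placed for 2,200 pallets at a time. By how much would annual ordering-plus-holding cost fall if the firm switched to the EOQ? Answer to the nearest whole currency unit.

Extra cost ≈ £11,164 per year

EOQ = √(2DS/H) = √(2 × 27,900 × 273 / 24.6) ≈ 786.92.
Cost at Q* = (D/Q*)S + (Q*/2)H = √(2DSH) ≈ £19,358.24.
Cost at Q = 2,200: (27,900/2,200)×273 + (2,200/2)×24.6 = £3,462.14 + £27,060.00 = £30,522.14.
Excess = £30,522.14 − £19,358.24 = £11,163.89.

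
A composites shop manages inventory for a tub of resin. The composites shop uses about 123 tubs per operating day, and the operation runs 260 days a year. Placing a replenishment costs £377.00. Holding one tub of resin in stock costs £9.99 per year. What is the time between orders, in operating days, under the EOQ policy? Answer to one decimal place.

T ≈ 12.6 days

Annual demand D = 123 × 260 = 31,980.
Q* = √(2DS/H) = √(2 × 31,980 × 377 / 9.99) ≈ 1553.61.
Cycle time = Q*/D × 260 = 1553.61 / 31,980 × 260 ≈ 12.631 days.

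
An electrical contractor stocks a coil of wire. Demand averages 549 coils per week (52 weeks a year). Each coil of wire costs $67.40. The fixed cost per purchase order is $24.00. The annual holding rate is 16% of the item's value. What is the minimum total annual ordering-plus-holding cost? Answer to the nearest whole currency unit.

Annual demand D = 549 × 52 = 28,548.
Holding cost H = 0.16 × $67.40 = $10.7840 per unit per year.
The optimal lot size = √(2DS/H) = √(2 × 28,548 × 24 / 10.784) ≈ 356.47.
At Q*, ordering cost (D/Q*)S equals holding cost (Q*/2)H, each = √(DSH/2).
Minimum total = √(2DSH) = √(2 × 28,548 × 24 × 10.784) ≈ 3844.133.

TC* ≈ $3,844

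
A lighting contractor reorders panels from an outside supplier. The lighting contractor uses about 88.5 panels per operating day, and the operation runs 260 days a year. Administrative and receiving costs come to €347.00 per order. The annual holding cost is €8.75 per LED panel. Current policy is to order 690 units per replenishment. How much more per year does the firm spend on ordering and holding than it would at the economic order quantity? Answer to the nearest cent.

Extra cost ≈ €2,769.78 per year

Annual demand D = 88.5 × 260 = 23,010.
EOQ = √(2DS/H) = √(2 × 23,010 × 347 / 8.75) ≈ 1350.93.
Cost at Q* = (D/Q*)S + (Q*/2)H = √(2DSH) ≈ €11,820.67.
Cost at Q = 690: (23,010/690)×347 + (690/2)×8.75 = €11,571.70 + €3,018.75 = €14,590.45.
Excess = €14,590.45 − €11,820.67 = €2,769.78.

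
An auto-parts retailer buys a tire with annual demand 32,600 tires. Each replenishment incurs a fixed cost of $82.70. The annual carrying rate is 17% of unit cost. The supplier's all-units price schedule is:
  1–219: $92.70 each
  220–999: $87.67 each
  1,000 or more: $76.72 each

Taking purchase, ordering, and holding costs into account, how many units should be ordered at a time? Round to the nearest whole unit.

Holding cost per unit per year at price C is H = 0.17·C.
Candidates are each tier's EOQ (if it falls in that tier) and each price-break quantity.
Tier 1 ($92.70): EOQ = 584.9 exceeds tier's upper bound 219, so this tier is dominated.
EOQ at $87.67 = 601.5 (feasible in tier 2): TC = 32,600×$87.67 + (32,600/601.5)×82.7 + (601.5/2)×0.17×$87.67 = $2,867,006.51.
EOQ at $76.72 = 643.0 < 1000, so use break Q=1000: TC = 32,600×$76.72 + (32,600/1000.0)×82.7 + (1000.0/2)×0.17×$76.72 = $2,510,289.22.
Lowest total cost is $2,510,289.22 at Q = 1000.0.

Q* ≈ 1,000 tires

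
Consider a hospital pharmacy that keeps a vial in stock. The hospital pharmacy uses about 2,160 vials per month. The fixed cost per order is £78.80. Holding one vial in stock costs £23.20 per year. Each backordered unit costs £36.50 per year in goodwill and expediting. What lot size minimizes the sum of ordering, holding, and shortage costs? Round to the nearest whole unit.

Q* ≈ 537 vials

Annual demand D = 2,160 × 12 = 25,920.
With planned backorders, Q* = √(2DS/H) · √((H+B)/B).
√(2DS/H) = √(2 × 25,920 × 78.8 / 23.2) = 419.616.
√((H+B)/B) = √((23.2+36.5)/36.5) = 1.2789.
Q* ≈ 536.651.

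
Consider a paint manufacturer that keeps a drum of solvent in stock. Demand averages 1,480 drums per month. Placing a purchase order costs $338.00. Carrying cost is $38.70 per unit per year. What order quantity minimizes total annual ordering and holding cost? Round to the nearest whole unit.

Annual demand D = 1,480 × 12 = 17,760.
EOQ = √(2DS / H) = √(2 × 17,760 × 338 / 38.7).
= √(12,005,760 / 38.7) = √310,226.3566 ≈ 556.980.

Q* ≈ 557 drums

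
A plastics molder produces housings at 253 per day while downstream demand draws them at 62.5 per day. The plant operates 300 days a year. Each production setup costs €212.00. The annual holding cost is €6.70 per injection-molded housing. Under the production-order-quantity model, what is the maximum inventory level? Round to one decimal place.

I_max ≈ 945.2 housings

Annual demand D = 62.5 × 300 = 18,750.
Production build-up factor (1 − d/p) = 1 − 62.5/253 = 0.7530.
Q* = √(2DS / (H(1 − d/p))) = √(2 × 18,750 × 212 / (6.7 × 0.7530)).
= √(7,950,000 / 5.0449) ≈ 1255.333.
Maximum inventory = Q*(1 − d/p) = 1255.333 × 0.7530 ≈ 945.221.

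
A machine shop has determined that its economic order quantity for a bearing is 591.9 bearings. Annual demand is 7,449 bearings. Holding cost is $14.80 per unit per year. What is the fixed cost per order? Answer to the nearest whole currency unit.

Invert the EOQ relation Q*² = 2DS/H.
From Q* = √(2DS/H): S = Q*²H / (2D) = 591.9² × 14.8 / (2 × 7,449) = 348.0410.

S ≈ $348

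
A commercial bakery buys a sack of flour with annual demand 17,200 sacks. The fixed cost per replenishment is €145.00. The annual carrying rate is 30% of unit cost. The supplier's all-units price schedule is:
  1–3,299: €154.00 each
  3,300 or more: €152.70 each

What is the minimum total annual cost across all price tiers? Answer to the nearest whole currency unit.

TC* ≈ €2,663,980

Holding cost per unit per year at price C is H = 0.30·C.
Candidates are each tier's EOQ (if it falls in that tier) and each price-break quantity.
EOQ at €154.00 = 328.6 (feasible in tier 1): TC = 17,200×€154.00 + (17,200/328.6)×145 + (328.6/2)×0.30×€154.00 = €2,663,980.43.
EOQ at €152.70 = 330.0 < 3300, so use break Q=3300: TC = 17,200×€152.70 + (17,200/3300.0)×145 + (3300.0/2)×0.30×€152.70 = €2,702,782.26.
Lowest total cost among the candidates is at Q = 328.6.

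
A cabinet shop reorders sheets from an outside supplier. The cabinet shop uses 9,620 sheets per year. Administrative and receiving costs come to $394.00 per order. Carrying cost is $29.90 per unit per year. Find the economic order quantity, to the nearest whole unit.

Q* ≈ 504 sheets

EOQ = √(2DS / H) = √(2 × 9,620 × 394 / 29.9).
= √(7,580,560 / 29.9) = √253,530.4348 ≈ 503.518.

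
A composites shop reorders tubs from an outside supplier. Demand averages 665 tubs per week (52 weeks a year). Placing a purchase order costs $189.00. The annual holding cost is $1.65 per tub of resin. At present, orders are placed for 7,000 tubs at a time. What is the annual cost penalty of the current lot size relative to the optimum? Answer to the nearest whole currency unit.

Extra cost ≈ $2,065 per year

Annual demand D = 665 × 52 = 34,580.
EOQ = √(2DS/H) = √(2 × 34,580 × 189 / 1.65) ≈ 2814.60.
Cost at Q* = (D/Q*)S + (Q*/2)H = √(2DSH) ≈ $4,644.09.
Cost at Q = 7,000: (34,580/7,000)×189 + (7,000/2)×1.65 = $933.66 + $5,775.00 = $6,708.66.
Excess = $6,708.66 − $4,644.09 = $2,064.57.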